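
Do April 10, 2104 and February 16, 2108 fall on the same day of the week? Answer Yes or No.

From Apr 10, 2104 to Feb 16, 2108 is 1407 days.
1407 mod 7 = 0, so they are the same weekday.
(Apr 10, 2104 is a Thursday; Feb 16, 2108 is a Thursday.)

Yes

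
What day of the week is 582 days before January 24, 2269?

Saturday

First find the weekday of Jan 24, 2269. Doomsday rule: the anchor day for the 2200s is Friday. For year 69: 69÷12 = 5 r 9, and 9÷4 = 2, so 5+9+2 = 16.
Friday + 16 ≡ Sunday — that's 2269's doomsday.
In January the doomsday date is Jan 3 (2269 is not a leap year).
Jan 24 is 21 days after Jan 3; 21 mod 7 = 0, so Sunday + 0 = Sunday.
582 mod 7 = 1, so 582 days before a Sunday is Sunday − 1 = Saturday.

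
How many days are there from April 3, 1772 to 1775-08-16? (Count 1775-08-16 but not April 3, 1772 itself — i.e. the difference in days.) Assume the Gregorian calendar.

Apr 3, 1772 → Apr 3, 1773: 365 days.
Apr 3, 1773 → Apr 3, 1774: 365 days.
Apr 3, 1774 → Apr 3, 1775: 365 days.
Apr 3, 1775 → May 3, 1775: 30 days (April has 30).
May 3, 1775 → Jun 3, 1775: 31 days (May has 31).
Jun 3, 1775 → Jul 3, 1775: 30 days (June has 30).
Jul 3, 1775 → Aug 3, 1775: 31 days (July has 31).
Aug 3, 1775 → Aug 16, 1775: 13 days.
Total: 1230 days.

1230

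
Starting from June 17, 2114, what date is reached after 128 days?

Jun has 30 days: +14 → Jul 1, 2114 (114 left).
Jul has 31 days: +31 → Aug 1, 2114 (83 left).
Aug has 31 days: +31 → Sep 1, 2114 (52 left).
Sep has 30 days: +30 → Oct 1, 2114 (22 left).
+22 → Oct 23, 2114.

October 23, 2114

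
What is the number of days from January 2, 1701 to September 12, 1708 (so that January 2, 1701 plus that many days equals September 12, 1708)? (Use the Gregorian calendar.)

Jan 2, 1701 → Jan 2, 1702: 365 days.
Jan 2, 1702 → Jan 2, 1703: 365 days.
Jan 2, 1703 → Jan 2, 1704: 365 days.
Jan 2, 1704 → Jan 2, 1705: 366 days (Feb 29, 1704 is in that span).
Jan 2, 1705 → Jan 2, 1706: 365 days.
Jan 2, 1706 → Jan 2, 1707: 365 days.
Jan 2, 1707 → Jan 2, 1708: 365 days.
Jan 2, 1708 → Feb 2, 1708: 31 days (January has 31).
Feb 2, 1708 → Mar 2, 1708: 29 days (February has 29).
Mar 2, 1708 → Apr 2, 1708: 31 days (March has 31).
Apr 2, 1708 → May 2, 1708: 30 days (April has 30).
May 2, 1708 → Jun 2, 1708: 31 days (May has 31).
Jun 2, 1708 → Jul 2, 1708: 30 days (June has 30).
Jul 2, 1708 → Aug 2, 1708: 31 days (July has 31).
Aug 2, 1708 → Sep 2, 1708: 31 days (August has 31).
Sep 2, 1708 → Sep 12, 1708: 10 days.
Total: 2810 days.

2810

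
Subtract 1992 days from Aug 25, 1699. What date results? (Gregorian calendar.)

−365 (one year) → Aug 25, 1698 (1627 left).
−365 (one year) → Aug 25, 1697 (1262 left).
−365 (one year) → Aug 25, 1696 (897 left).
−366 (one year; includes Feb 29, 1696) → Aug 25, 1695 (531 left).
−365 (one year) → Aug 25, 1694 (166 left).
−25 → Jul 31, 1694 (end of Jul, 31 days; 141 left).
−31 → Jun 30, 1694 (end of Jun, 30 days; 110 left).
−30 → May 31, 1694 (end of May, 31 days; 80 left).
−31 → Apr 30, 1694 (end of Apr, 30 days; 49 left).
−30 → Mar 31, 1694 (end of Mar, 31 days; 19 left).
−19 → Mar 12, 1694.

March 12, 1694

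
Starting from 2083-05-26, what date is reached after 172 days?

November 14, 2083

May has 31 days: +6 → Jun 1, 2083 (166 left).
Jun has 30 days: +30 → Jul 1, 2083 (136 left).
Jul has 31 days: +31 → Aug 1, 2083 (105 left).
Aug has 31 days: +31 → Sep 1, 2083 (74 left).
Sep has 30 days: +30 → Oct 1, 2083 (44 left).
Oct has 31 days: +31 → Nov 1, 2083 (13 left).
+13 → Nov 14, 2083.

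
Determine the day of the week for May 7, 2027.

Doomsday rule: the anchor day for the 2000s is Tuesday. For year 27: 27÷12 = 2 r 3, and 3÷4 = 0, so 2+3+0 = 5.
Tuesday + 5 ≡ Sunday — that's 2027's doomsday.
In May the doomsday date is May 9.
May 7 is 2 days before May 9; 2 mod 7 = 2, so Sunday − 2 = Friday.

Friday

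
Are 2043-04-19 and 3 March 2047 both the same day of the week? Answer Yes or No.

Yes

From Apr 19, 2043 to Mar 3, 2047 is 1414 days.
1414 mod 7 = 0, so they are the same weekday.
(Apr 19, 2043 is a Sunday; Mar 3, 2047 is a Sunday.)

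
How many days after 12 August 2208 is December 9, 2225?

6328

Aug 12, 2208 → Aug 12, 2209: 365 days.
Aug 12, 2209 → Aug 12, 2210: 365 days.
Aug 12, 2210 → Aug 12, 2211: 365 days.
Aug 12, 2211 → Aug 12, 2212: 366 days (Feb 29, 2212 is in that span).
Aug 12, 2212 → Aug 12, 2213: 365 days.
Aug 12, 2213 → Aug 12, 2214: 365 days.
Aug 12, 2214 → Aug 12, 2215: 365 days.
Aug 12, 2215 → Aug 12, 2216: 366 days (Feb 29, 2216 is in that span).
Aug 12, 2216 → Aug 12, 2217: 365 days.
Aug 12, 2217 → Aug 12, 2218: 365 days.
Aug 12, 2218 → Aug 12, 2219: 365 days.
Aug 12, 2219 → Aug 12, 2220: 366 days (Feb 29, 2220 is in that span).
Aug 12, 2220 → Aug 12, 2221: 365 days.
Aug 12, 2221 → Aug 12, 2222: 365 days.
Aug 12, 2222 → Aug 12, 2223: 365 days.
Aug 12, 2223 → Aug 12, 2224: 366 days (Feb 29, 2224 is in that span).
Aug 12, 2224 → Aug 12, 2225: 365 days.
Aug 12, 2225 → Sep 12, 2225: 31 days (August has 31).
Sep 12, 2225 → Oct 12, 2225: 30 days (September has 30).
Oct 12, 2225 → Nov 12, 2225: 31 days (October has 31).
Nov 12, 2225 → Dec 9, 2225: 27 days.
Total: 6328 days.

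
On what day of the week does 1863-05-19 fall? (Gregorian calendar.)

Tuesday

Doomsday rule: the anchor day for the 1800s is Friday. For year 63: 63÷12 = 5 r 3, and 3÷4 = 0, so 5+3+0 = 8.
Friday + 8 ≡ Saturday — that's 1863's doomsday.
In May the doomsday date is May 9.
May 19 is 10 days after May 9; 10 mod 7 = 3, so Saturday + 3 = Tuesday.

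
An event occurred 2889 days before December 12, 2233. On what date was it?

January 14, 2226

−365 (one year) → Dec 12, 2232 (2524 left).
−366 (one year; includes Feb 29, 2232) → Dec 12, 2231 (2158 left).
−365 (one year) → Dec 12, 2230 (1793 left).
−365 (one year) → Dec 12, 2229 (1428 left).
−365 (one year) → Dec 12, 2228 (1063 left).
−366 (one year; includes Feb 29, 2228) → Dec 12, 2227 (697 left).
−365 (one year) → Dec 12, 2226 (332 left).
−12 → Nov 30, 2226 (end of Nov, 30 days; 320 left).
−30 → Oct 31, 2226 (end of Oct, 31 days; 290 left).
−31 → Sep 30, 2226 (end of Sep, 30 days; 259 left).
−30 → Aug 31, 2226 (end of Aug, 31 days; 229 left).
−31 → Jul 31, 2226 (end of Jul, 31 days; 198 left).
−31 → Jun 30, 2226 (end of Jun, 30 days; 167 left).
−30 → May 31, 2226 (end of May, 31 days; 137 left).
−31 → Apr 30, 2226 (end of Apr, 30 days; 106 left).
−30 → Mar 31, 2226 (end of Mar, 31 days; 76 left).
−31 → Feb 28, 2226 (end of Feb, 28 days; 45 left).
−28 → Jan 31, 2226 (end of Jan, 31 days; 17 left).
−17 → Jan 14, 2226.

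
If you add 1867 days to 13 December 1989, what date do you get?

January 23, 1995

+365 (one year) → Dec 13, 1990 (1502 left).
+365 (one year) → Dec 13, 1991 (1137 left).
+366 (one year; includes Feb 29, 1992) → Dec 13, 1992 (771 left).
+365 (one year) → Dec 13, 1993 (406 left).
+365 (one year) → Dec 13, 1994 (41 left).
Dec has 31 days: +19 → Jan 1, 1995 (22 left).
+22 → Jan 23, 1995.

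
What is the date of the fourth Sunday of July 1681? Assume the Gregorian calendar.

July 1, 1681 is a Tuesday.
The first Sunday is therefore July 6 (5 days later).
The fourth Sunday is 6 + 3×7 = July 27.

July 27, 1681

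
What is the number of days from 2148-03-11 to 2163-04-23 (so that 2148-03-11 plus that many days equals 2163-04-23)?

5521

Mar 11, 2148 → Mar 11, 2149: 365 days.
Mar 11, 2149 → Mar 11, 2150: 365 days.
Mar 11, 2150 → Mar 11, 2151: 365 days.
Mar 11, 2151 → Mar 11, 2152: 366 days (Feb 29, 2152 is in that span).
Mar 11, 2152 → Mar 11, 2153: 365 days.
Mar 11, 2153 → Mar 11, 2154: 365 days.
Mar 11, 2154 → Mar 11, 2155: 365 days.
Mar 11, 2155 → Mar 11, 2156: 366 days (Feb 29, 2156 is in that span).
Mar 11, 2156 → Mar 11, 2157: 365 days.
Mar 11, 2157 → Mar 11, 2158: 365 days.
Mar 11, 2158 → Mar 11, 2159: 365 days.
Mar 11, 2159 → Mar 11, 2160: 366 days (Feb 29, 2160 is in that span).
Mar 11, 2160 → Mar 11, 2161: 365 days.
Mar 11, 2161 → Mar 11, 2162: 365 days.
Mar 11, 2162 → Mar 11, 2163: 365 days.
Mar 11, 2163 → Apr 11, 2163: 31 days (March has 31).
Apr 11, 2163 → Apr 23, 2163: 12 days.
Total: 5521 days.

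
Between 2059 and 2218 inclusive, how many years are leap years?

38

Multiples of 4 in [2059,2218]: 40.
Of those, multiples of 100: 2 (not leap unless ÷400).
Multiples of 400: 0.
Leap years = 40 − 2 + 0 = 38.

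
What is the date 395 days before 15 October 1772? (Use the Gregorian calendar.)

September 16, 1771

−15 → Sep 30, 1772 (end of Sep, 30 days; 380 left).
−30 → Aug 31, 1772 (end of Aug, 31 days; 350 left).
−31 → Jul 31, 1772 (end of Jul, 31 days; 319 left).
−31 → Jun 30, 1772 (end of Jun, 30 days; 288 left).
−30 → May 31, 1772 (end of May, 31 days; 258 left).
−31 → Apr 30, 1772 (end of Apr, 30 days; 227 left).
−30 → Mar 31, 1772 (end of Mar, 31 days; 197 left).
−31 → Feb 29, 1772 (end of Feb, 29 days; 166 left).
−29 → Jan 31, 1772 (end of Jan, 31 days; 137 left).
−31 → Dec 31, 1771 (end of Dec, 31 days; 106 left).
−31 → Nov 30, 1771 (end of Nov, 30 days; 75 left).
−30 → Oct 31, 1771 (end of Oct, 31 days; 45 left).
−31 → Sep 30, 1771 (end of Sep, 30 days; 14 left).
−14 → Sep 16, 1771.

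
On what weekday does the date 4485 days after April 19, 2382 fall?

Apr 19, 2382 is a Monday.
4485 mod 7 = 5, so 4485 days after a Monday is Monday + 5 = Saturday.

Saturday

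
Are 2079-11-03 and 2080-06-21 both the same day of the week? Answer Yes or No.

Yes

From Nov 3, 2079 to Jun 21, 2080 is 231 days.
231 mod 7 = 0, so they are the same weekday.
(Nov 3, 2079 is a Friday; Jun 21, 2080 is a Friday.)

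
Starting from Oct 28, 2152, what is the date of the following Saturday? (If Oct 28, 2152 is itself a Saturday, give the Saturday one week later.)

Oct 28, 2152 is a Saturday.
From Saturday to the next Saturday is 7 days.
Oct 28, 2152 + 7 = Nov 4, 2152.

November 4, 2152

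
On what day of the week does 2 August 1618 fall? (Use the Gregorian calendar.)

Doomsday rule: the anchor day for the 1600s is Tuesday. For year 18: 18÷12 = 1 r 6, and 6÷4 = 1, so 1+6+1 = 8.
Tuesday + 8 ≡ Wednesday — that's 1618's doomsday.
In August the doomsday date is Aug 8.
Aug 2 is 6 days before Aug 8; 6 mod 7 = 6, so Wednesday − 6 = Thursday.

Thursday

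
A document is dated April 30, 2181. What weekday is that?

Doomsday rule: the anchor day for the 2100s is Sunday. For year 81: 81÷12 = 6 r 9, and 9÷4 = 2, so 6+9+2 = 17.
Sunday + 17 ≡ Wednesday — that's 2181's doomsday.
In April the doomsday date is Apr 4.
Apr 30 is 26 days after Apr 4; 26 mod 7 = 5, so Wednesday + 5 = Monday.

Monday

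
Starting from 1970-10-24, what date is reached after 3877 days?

June 5, 1981

+365 (one year) → Oct 24, 1971 (3512 left).
+366 (one year; includes Feb 29, 1972) → Oct 24, 1972 (3146 left).
+365 (one year) → Oct 24, 1973 (2781 left).
+365 (one year) → Oct 24, 1974 (2416 left).
+365 (one year) → Oct 24, 1975 (2051 left).
+366 (one year; includes Feb 29, 1976) → Oct 24, 1976 (1685 left).
+365 (one year) → Oct 24, 1977 (1320 left).
+365 (one year) → Oct 24, 1978 (955 left).
+365 (one year) → Oct 24, 1979 (590 left).
+366 (one year; includes Feb 29, 1980) → Oct 24, 1980 (224 left).
Oct has 31 days: +8 → Nov 1, 1980 (216 left).
Nov has 30 days: +30 → Dec 1, 1980 (186 left).
Dec has 31 days: +31 → Jan 1, 1981 (155 left).
Jan has 31 days: +31 → Feb 1, 1981 (124 left).
Feb has 28 days: +28 → Mar 1, 1981 (96 left).
Mar has 31 days: +31 → Apr 1, 1981 (65 left).
Apr has 30 days: +30 → May 1, 1981 (35 left).
May has 31 days: +31 → Jun 1, 1981 (4 left).
+4 → Jun 5, 1981.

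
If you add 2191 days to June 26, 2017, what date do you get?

+365 (one year) → Jun 26, 2018 (1826 left).
+365 (one year) → Jun 26, 2019 (1461 left).
+366 (one year; includes Feb 29, 2020) → Jun 26, 2020 (1095 left).
+365 (one year) → Jun 26, 2021 (730 left).
+365 (one year) → Jun 26, 2022 (365 left).
Jun has 30 days: +5 → Jul 1, 2022 (360 left).
Jul has 31 days: +31 → Aug 1, 2022 (329 left).
Aug has 31 days: +31 → Sep 1, 2022 (298 left).
Sep has 30 days: +30 → Oct 1, 2022 (268 left).
Oct has 31 days: +31 → Nov 1, 2022 (237 left).
Nov has 30 days: +30 → Dec 1, 2022 (207 left).
Dec has 31 days: +31 → Jan 1, 2023 (176 left).
Jan has 31 days: +31 → Feb 1, 2023 (145 left).
Feb has 28 days: +28 → Mar 1, 2023 (117 left).
Mar has 31 days: +31 → Apr 1, 2023 (86 left).
Apr has 30 days: +30 → May 1, 2023 (56 left).
May has 31 days: +31 → Jun 1, 2023 (25 left).
+25 → Jun 26, 2023.

June 26, 2023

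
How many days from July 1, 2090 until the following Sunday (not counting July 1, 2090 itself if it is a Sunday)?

1

Jul 1, 2090 is a Saturday.
From Saturday to the next Sunday is 1 day.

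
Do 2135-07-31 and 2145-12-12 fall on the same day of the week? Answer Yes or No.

Yes

From Jul 31, 2135 to Dec 12, 2145 is 3787 days.
3787 mod 7 = 0, so they are the same weekday.
(Jul 31, 2135 is a Sunday; Dec 12, 2145 is a Sunday.)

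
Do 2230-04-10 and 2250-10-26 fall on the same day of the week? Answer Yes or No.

Yes

From Apr 10, 2230 to Oct 26, 2250 is 7504 days.
7504 mod 7 = 0, so they are the same weekday.
(Apr 10, 2230 is a Saturday; Oct 26, 2250 is a Saturday.)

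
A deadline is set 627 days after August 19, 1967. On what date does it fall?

+366 (one year; includes Feb 29, 1968) → Aug 19, 1968 (261 left).
Aug has 31 days: +13 → Sep 1, 1968 (248 left).
Sep has 30 days: +30 → Oct 1, 1968 (218 left).
Oct has 31 days: +31 → Nov 1, 1968 (187 left).
Nov has 30 days: +30 → Dec 1, 1968 (157 left).
Dec has 31 days: +31 → Jan 1, 1969 (126 left).
Jan has 31 days: +31 → Feb 1, 1969 (95 left).
Feb has 28 days: +28 → Mar 1, 1969 (67 left).
Mar has 31 days: +31 → Apr 1, 1969 (36 left).
Apr has 30 days: +30 → May 1, 1969 (6 left).
+6 → May 7, 1969.

May 7, 1969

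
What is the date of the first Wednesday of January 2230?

January 1, 2230 is a Friday.
The first Wednesday is therefore January 6 (5 days later).

January 6, 2230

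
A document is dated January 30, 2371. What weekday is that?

Doomsday rule: the anchor day for the 2300s is Wednesday. For year 71: 71÷12 = 5 r 11, and 11÷4 = 2, so 5+11+2 = 18.
Wednesday + 18 ≡ Sunday — that's 2371's doomsday.
In January the doomsday date is Jan 3 (2371 is not a leap year).
Jan 30 is 27 days after Jan 3; 27 mod 7 = 6, so Sunday + 6 = Saturday.

Saturday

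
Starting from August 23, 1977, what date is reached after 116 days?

December 17, 1977

Aug has 31 days: +9 → Sep 1, 1977 (107 left).
Sep has 30 days: +30 → Oct 1, 1977 (77 left).
Oct has 31 days: +31 → Nov 1, 1977 (46 left).
Nov has 30 days: +30 → Dec 1, 1977 (16 left).
+16 → Dec 17, 1977.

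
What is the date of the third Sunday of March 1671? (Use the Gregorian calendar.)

March 15, 1671

March 1, 1671 is a Sunday.
The first Sunday is therefore March 1 (same day).
The third Sunday is 1 + 2×7 = March 15.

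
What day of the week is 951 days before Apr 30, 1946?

First find the weekday of Apr 30, 1946. Doomsday rule: the anchor day for the 1900s is Wednesday. For year 46: 46÷12 = 3 r 10, and 10÷4 = 2, so 3+10+2 = 15.
Wednesday + 15 ≡ Thursday — that's 1946's doomsday.
In April the doomsday date is Apr 4.
Apr 30 is 26 days after Apr 4; 26 mod 7 = 5, so Thursday + 5 = Tuesday.
951 mod 7 = 6, so 951 days before a Tuesday is Tuesday − 6 = Wednesday.

Wednesday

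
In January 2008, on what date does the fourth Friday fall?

January 25, 2008

January 1, 2008 is a Tuesday.
The first Friday is therefore January 4 (3 days later).
The fourth Friday is 4 + 3×7 = January 25.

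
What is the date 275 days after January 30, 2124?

October 31, 2124

Jan has 31 days: +2 → Feb 1, 2124 (273 left).
Feb has 29 days: +29 → Mar 1, 2124 (244 left).
Mar has 31 days: +31 → Apr 1, 2124 (213 left).
Apr has 30 days: +30 → May 1, 2124 (183 left).
May has 31 days: +31 → Jun 1, 2124 (152 left).
Jun has 30 days: +30 → Jul 1, 2124 (122 left).
Jul has 31 days: +31 → Aug 1, 2124 (91 left).
Aug has 31 days: +31 → Sep 1, 2124 (60 left).
Sep has 30 days: +30 → Oct 1, 2124 (30 left).
+30 → Oct 31, 2124.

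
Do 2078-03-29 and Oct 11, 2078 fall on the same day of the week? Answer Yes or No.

Yes

From Mar 29, 2078 to Oct 11, 2078 is 196 days.
196 mod 7 = 0, so they are the same weekday.
(Mar 29, 2078 is a Tuesday; Oct 11, 2078 is a Tuesday.)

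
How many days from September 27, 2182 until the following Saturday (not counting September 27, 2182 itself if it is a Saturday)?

1

Sep 27, 2182 is a Friday.
From Friday to the next Saturday is 1 day.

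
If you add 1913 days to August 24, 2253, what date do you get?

+365 (one year) → Aug 24, 2254 (1548 left).
+365 (one year) → Aug 24, 2255 (1183 left).
+366 (one year; includes Feb 29, 2256) → Aug 24, 2256 (817 left).
+365 (one year) → Aug 24, 2257 (452 left).
+365 (one year) → Aug 24, 2258 (87 left).
Aug has 31 days: +8 → Sep 1, 2258 (79 left).
Sep has 30 days: +30 → Oct 1, 2258 (49 left).
Oct has 31 days: +31 → Nov 1, 2258 (18 left).
+18 → Nov 19, 2258.

November 19, 2258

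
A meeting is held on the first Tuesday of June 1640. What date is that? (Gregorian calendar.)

June 1, 1640 is a Friday.
The first Tuesday is therefore June 5 (4 days later).

June 5, 1640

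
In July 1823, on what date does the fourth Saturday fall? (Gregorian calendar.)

July 1, 1823 is a Tuesday.
The first Saturday is therefore July 5 (4 days later).
The fourth Saturday is 5 + 3×7 = July 26.

July 26, 1823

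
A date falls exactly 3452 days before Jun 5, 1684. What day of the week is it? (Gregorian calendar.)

Sunday

First find the weekday of Jun 5, 1684. Doomsday rule: the anchor day for the 1600s is Tuesday. For year 84: 84÷12 = 7 r 0, and 0÷4 = 0, so 7+0+0 = 7.
Tuesday + 7 ≡ Tuesday — that's 1684's doomsday.
In June the doomsday date is Jun 6.
Jun 5 is 1 day before Jun 6; 1 mod 7 = 1, so Tuesday − 1 = Monday.
3452 mod 7 = 1, so 3452 days before a Monday is Monday − 1 = Sunday.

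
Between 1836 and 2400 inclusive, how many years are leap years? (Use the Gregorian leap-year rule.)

138

Multiples of 4 in [1836,2400]: 142.
Of those, multiples of 100: 6 (not leap unless ÷400).
Multiples of 400: 2.
Leap years = 142 − 6 + 2 = 138.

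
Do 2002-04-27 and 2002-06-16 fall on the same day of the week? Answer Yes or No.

No

From Apr 27, 2002 to Jun 16, 2002 is 50 days.
50 mod 7 = 1, so they are different weekdays.
(Apr 27, 2002 is a Saturday; Jun 16, 2002 is a Sunday.)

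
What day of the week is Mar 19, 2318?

Doomsday rule: the anchor day for the 2300s is Wednesday. For year 18: 18÷12 = 1 r 6, and 6÷4 = 1, so 1+6+1 = 8.
Wednesday + 8 ≡ Thursday — that's 2318's doomsday.
In March the doomsday date is Mar 14.
Mar 19 is 5 days after Mar 14; 5 mod 7 = 5, so Thursday + 5 = Tuesday.

Tuesday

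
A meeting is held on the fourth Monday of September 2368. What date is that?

September 1, 2368 is a Sunday.
The first Monday is therefore September 2 (1 days later).
The fourth Monday is 2 + 3×7 = September 23.

September 23, 2368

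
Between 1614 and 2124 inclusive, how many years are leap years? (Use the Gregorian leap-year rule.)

Multiples of 4 in [1614,2124]: 128.
Of those, multiples of 100: 5 (not leap unless ÷400).
Multiples of 400: 1.
Leap years = 128 − 5 + 1 = 124.

124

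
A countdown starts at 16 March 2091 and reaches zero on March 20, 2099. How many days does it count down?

Mar 16, 2091 → Mar 16, 2092: 366 days (Feb 29, 2092 is in that span).
Mar 16, 2092 → Mar 16, 2093: 365 days.
Mar 16, 2093 → Mar 16, 2094: 365 days.
Mar 16, 2094 → Mar 16, 2095: 365 days.
Mar 16, 2095 → Mar 16, 2096: 366 days (Feb 29, 2096 is in that span).
Mar 16, 2096 → Mar 16, 2097: 365 days.
Mar 16, 2097 → Mar 16, 2098: 365 days.
Mar 16, 2098 → Apr 16, 2098: 31 days (March has 31).
Apr 16, 2098 → May 16, 2098: 30 days (April has 30).
May 16, 2098 → Jun 16, 2098: 31 days (May has 31).
Jun 16, 2098 → Jul 16, 2098: 30 days (June has 30).
Jul 16, 2098 → Aug 16, 2098: 31 days (July has 31).
Aug 16, 2098 → Sep 16, 2098: 31 days (August has 31).
Sep 16, 2098 → Oct 16, 2098: 30 days (September has 30).
Oct 16, 2098 → Nov 16, 2098: 31 days (October has 31).
Nov 16, 2098 → Dec 16, 2098: 30 days (November has 30).
Dec 16, 2098 → Jan 16, 2099: 31 days (December has 31).
Jan 16, 2099 → Feb 16, 2099: 31 days (January has 31).
Feb 16, 2099 → Mar 16, 2099: 28 days (February has 28).
Mar 16, 2099 → Mar 20, 2099: 4 days.
Total: 2926 days.

2926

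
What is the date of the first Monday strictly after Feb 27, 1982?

March 1, 1982

Feb 27, 1982 is a Saturday.
From Saturday to the next Monday is 2 days.
Feb 27, 1982 + 2 = Mar 1, 1982.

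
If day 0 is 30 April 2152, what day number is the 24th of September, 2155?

1242

Apr 30, 2152 → Apr 30, 2153: 365 days.
Apr 30, 2153 → Apr 30, 2154: 365 days.
Apr 30, 2154 → Apr 30, 2155: 365 days.
Apr 30, 2155 → May 30, 2155: 30 days (April has 30).
May 30, 2155 → Jun 30, 2155: 31 days (May has 31).
Jun 30, 2155 → Jul 30, 2155: 30 days (June has 30).
Jul 30, 2155 → Aug 30, 2155: 31 days (July has 31).
Aug 30, 2155 → Sep 24, 2155: 25 days.
Total: 1242 days.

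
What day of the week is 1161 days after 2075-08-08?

Wednesday

First find the weekday of Aug 8, 2075. Doomsday rule: the anchor day for the 2000s is Tuesday. For year 75: 75÷12 = 6 r 3, and 3÷4 = 0, so 6+3+0 = 9.
Tuesday + 9 ≡ Thursday — that's 2075's doomsday.
In August the doomsday date is Aug 8.
Aug 8 is the doomsday itself: Thursday.
1161 mod 7 = 6, so 1161 days after a Thursday is Thursday + 6 = Wednesday.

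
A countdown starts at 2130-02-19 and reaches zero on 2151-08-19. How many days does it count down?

Feb 19, 2130 → Feb 19, 2131: 365 days.
Feb 19, 2131 → Feb 19, 2132: 365 days.
Feb 19, 2132 → Feb 19, 2133: 366 days (Feb 29, 2132 is in that span).
Feb 19, 2133 → Feb 19, 2134: 365 days.
Feb 19, 2134 → Feb 19, 2135: 365 days.
Feb 19, 2135 → Feb 19, 2136: 365 days.
Feb 19, 2136 → Feb 19, 2137: 366 days (Feb 29, 2136 is in that span).
Feb 19, 2137 → Feb 19, 2138: 365 days.
Feb 19, 2138 → Feb 19, 2139: 365 days.
Feb 19, 2139 → Feb 19, 2140: 365 days.
Feb 19, 2140 → Feb 19, 2141: 366 days (Feb 29, 2140 is in that span).
Feb 19, 2141 → Feb 19, 2142: 365 days.
Feb 19, 2142 → Feb 19, 2143: 365 days.
Feb 19, 2143 → Feb 19, 2144: 365 days.
Feb 19, 2144 → Feb 19, 2145: 366 days (Feb 29, 2144 is in that span).
Feb 19, 2145 → Feb 19, 2146: 365 days.
Feb 19, 2146 → Feb 19, 2147: 365 days.
Feb 19, 2147 → Feb 19, 2148: 365 days.
Feb 19, 2148 → Feb 19, 2149: 366 days (Feb 29, 2148 is in that span).
Feb 19, 2149 → Feb 19, 2150: 365 days.
Feb 19, 2150 → Feb 19, 2151: 365 days.
Feb 19, 2151 → Mar 19, 2151: 28 days (February has 28).
Mar 19, 2151 → Apr 19, 2151: 31 days (March has 31).
Apr 19, 2151 → May 19, 2151: 30 days (April has 30).
May 19, 2151 → Jun 19, 2151: 31 days (May has 31).
Jun 19, 2151 → Jul 19, 2151: 30 days (June has 30).
Jul 19, 2151 → Aug 19, 2151: 31 days.
Total: 7851 days.

7851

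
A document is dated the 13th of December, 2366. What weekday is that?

Doomsday rule: the anchor day for the 2300s is Wednesday. For year 66: 66÷12 = 5 r 6, and 6÷4 = 1, so 5+6+1 = 12.
Wednesday + 12 ≡ Monday — that's 2366's doomsday.
In December the doomsday date is Dec 12.
Dec 13 is 1 day after Dec 12; 1 mod 7 = 1, so Monday + 1 = Tuesday.

Tuesday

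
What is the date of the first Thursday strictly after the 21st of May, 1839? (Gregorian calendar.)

May 23, 1839

May 21, 1839 is a Tuesday.
From Tuesday to the next Thursday is 2 days.
May 21, 1839 + 2 = May 23, 1839.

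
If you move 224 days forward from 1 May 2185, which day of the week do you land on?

Sunday

First find the weekday of May 1, 2185. Doomsday rule: the anchor day for the 2100s is Sunday. For year 85: 85÷12 = 7 r 1, and 1÷4 = 0, so 7+1+0 = 8.
Sunday + 8 ≡ Monday — that's 2185's doomsday.
In May the doomsday date is May 9.
May 1 is 8 days before May 9; 8 mod 7 = 1, so Monday − 1 = Sunday.
224 mod 7 = 0, so 224 days after a Sunday is Sunday + 0 = Sunday.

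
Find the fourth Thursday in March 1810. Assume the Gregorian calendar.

March 1, 1810 is a Thursday.
The first Thursday is therefore March 1 (same day).
The fourth Thursday is 1 + 3×7 = March 22.

March 22, 1810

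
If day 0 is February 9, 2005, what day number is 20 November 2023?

6858

Feb 9, 2005 → Feb 9, 2006: 365 days.
Feb 9, 2006 → Feb 9, 2007: 365 days.
Feb 9, 2007 → Feb 9, 2008: 365 days.
Feb 9, 2008 → Feb 9, 2009: 366 days (Feb 29, 2008 is in that span).
Feb 9, 2009 → Feb 9, 2010: 365 days.
Feb 9, 2010 → Feb 9, 2011: 365 days.
Feb 9, 2011 → Feb 9, 2012: 365 days.
Feb 9, 2012 → Feb 9, 2013: 366 days (Feb 29, 2012 is in that span).
Feb 9, 2013 → Feb 9, 2014: 365 days.
Feb 9, 2014 → Feb 9, 2015: 365 days.
Feb 9, 2015 → Feb 9, 2016: 365 days.
Feb 9, 2016 → Feb 9, 2017: 366 days (Feb 29, 2016 is in that span).
Feb 9, 2017 → Feb 9, 2018: 365 days.
Feb 9, 2018 → Feb 9, 2019: 365 days.
Feb 9, 2019 → Feb 9, 2020: 365 days.
Feb 9, 2020 → Feb 9, 2021: 366 days (Feb 29, 2020 is in that span).
Feb 9, 2021 → Feb 9, 2022: 365 days.
Feb 9, 2022 → Feb 9, 2023: 365 days.
Feb 9, 2023 → Mar 9, 2023: 28 days (February has 28).
Mar 9, 2023 → Apr 9, 2023: 31 days (March has 31).
Apr 9, 2023 → May 9, 2023: 30 days (April has 30).
May 9, 2023 → Jun 9, 2023: 31 days (May has 31).
Jun 9, 2023 → Jul 9, 2023: 30 days (June has 30).
Jul 9, 2023 → Aug 9, 2023: 31 days (July has 31).
Aug 9, 2023 → Sep 9, 2023: 31 days (August has 31).
Sep 9, 2023 → Oct 9, 2023: 30 days (September has 30).
Oct 9, 2023 → Nov 9, 2023: 31 days (October has 31).
Nov 9, 2023 → Nov 20, 2023: 11 days.
Total: 6858 days.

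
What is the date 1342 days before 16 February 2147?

−365 (one year) → Feb 16, 2146 (977 left).
−365 (one year) → Feb 16, 2145 (612 left).
−366 (one year; includes Feb 29, 2144) → Feb 16, 2144 (246 left).
−16 → Jan 31, 2144 (end of Jan, 31 days; 230 left).
−31 → Dec 31, 2143 (end of Dec, 31 days; 199 left).
−31 → Nov 30, 2143 (end of Nov, 30 days; 168 left).
−30 → Oct 31, 2143 (end of Oct, 31 days; 138 left).
−31 → Sep 30, 2143 (end of Sep, 30 days; 107 left).
−30 → Aug 31, 2143 (end of Aug, 31 days; 77 left).
−31 → Jul 31, 2143 (end of Jul, 31 days; 46 left).
−31 → Jun 30, 2143 (end of Jun, 30 days; 15 left).
−15 → Jun 15, 2143.

June 15, 2143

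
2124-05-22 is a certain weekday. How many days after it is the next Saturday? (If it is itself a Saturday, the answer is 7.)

5

May 22, 2124 is a Monday.
From Monday to the next Saturday is 5 days.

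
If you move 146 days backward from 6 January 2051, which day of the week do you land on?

Jan 6, 2051 is a Friday.
146 mod 7 = 6, so 146 days before a Friday is Friday − 6 = Saturday.

Saturday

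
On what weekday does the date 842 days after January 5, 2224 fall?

Jan 5, 2224 is a Monday.
842 mod 7 = 2, so 842 days after a Monday is Monday + 2 = Wednesday.

Wednesday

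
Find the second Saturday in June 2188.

June 14, 2188

June 1, 2188 is a Sunday.
The first Saturday is therefore June 7 (6 days later).
The second Saturday is 7 + 1×7 = June 14.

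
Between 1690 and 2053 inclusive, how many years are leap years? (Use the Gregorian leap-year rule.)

Multiples of 4 in [1690,2053]: 91.
Of those, multiples of 100: 4 (not leap unless ÷400).
Multiples of 400: 1.
Leap years = 91 − 4 + 1 = 88.

88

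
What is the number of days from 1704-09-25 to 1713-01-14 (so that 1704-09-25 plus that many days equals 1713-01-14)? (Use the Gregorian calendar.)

Sep 25, 1704 → Sep 25, 1705: 365 days.
Sep 25, 1705 → Sep 25, 1706: 365 days.
Sep 25, 1706 → Sep 25, 1707: 365 days.
Sep 25, 1707 → Sep 25, 1708: 366 days (Feb 29, 1708 is in that span).
Sep 25, 1708 → Sep 25, 1709: 365 days.
Sep 25, 1709 → Sep 25, 1710: 365 days.
Sep 25, 1710 → Sep 25, 1711: 365 days.
Sep 25, 1711 → Sep 25, 1712: 366 days (Feb 29, 1712 is in that span).
Sep 25, 1712 → Oct 25, 1712: 30 days (September has 30).
Oct 25, 1712 → Nov 25, 1712: 31 days (October has 31).
Nov 25, 1712 → Dec 25, 1712: 30 days (November has 30).
Dec 25, 1712 → Jan 14, 1713: 20 days.
Total: 3033 days.

3033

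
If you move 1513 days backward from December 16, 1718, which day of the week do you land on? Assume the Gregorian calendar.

First find the weekday of Dec 16, 1718. Doomsday rule: the anchor day for the 1700s is Sunday. For year 18: 18÷12 = 1 r 6, and 6÷4 = 1, so 1+6+1 = 8.
Sunday + 8 ≡ Monday — that's 1718's doomsday.
In December the doomsday date is Dec 12.
Dec 16 is 4 days after Dec 12; 4 mod 7 = 4, so Monday + 4 = Friday.
1513 mod 7 = 1, so 1513 days before a Friday is Friday − 1 = Thursday.

Thursday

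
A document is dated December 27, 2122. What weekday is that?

Sunday

Doomsday rule: the anchor day for the 2100s is Sunday. For year 22: 22÷12 = 1 r 10, and 10÷4 = 2, so 1+10+2 = 13.
Sunday + 13 ≡ Saturday — that's 2122's doomsday.
In December the doomsday date is Dec 12.
Dec 27 is 15 days after Dec 12; 15 mod 7 = 1, so Saturday + 1 = Sunday.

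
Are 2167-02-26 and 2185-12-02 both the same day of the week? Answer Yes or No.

No

From Feb 26, 2167 to Dec 2, 2185 is 6854 days.
6854 mod 7 = 1, so they are different weekdays.
(Feb 26, 2167 is a Thursday; Dec 2, 2185 is a Friday.)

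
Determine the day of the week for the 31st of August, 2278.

Doomsday rule: the anchor day for the 2200s is Friday. For year 78: 78÷12 = 6 r 6, and 6÷4 = 1, so 6+6+1 = 13.
Friday + 13 ≡ Thursday — that's 2278's doomsday.
In August the doomsday date is Aug 8.
Aug 31 is 23 days after Aug 8; 23 mod 7 = 2, so Thursday + 2 = Saturday.

Saturday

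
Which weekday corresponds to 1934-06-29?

Doomsday rule: the anchor day for the 1900s is Wednesday. For year 34: 34÷12 = 2 r 10, and 10÷4 = 2, so 2+10+2 = 14.
Wednesday + 14 ≡ Wednesday — that's 1934's doomsday.
In June the doomsday date is Jun 6.
Jun 29 is 23 days after Jun 6; 23 mod 7 = 2, so Wednesday + 2 = Friday.

Friday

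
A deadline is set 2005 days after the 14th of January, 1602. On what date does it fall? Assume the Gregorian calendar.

+365 (one year) → Jan 14, 1603 (1640 left).
+365 (one year) → Jan 14, 1604 (1275 left).
+366 (one year; includes Feb 29, 1604) → Jan 14, 1605 (909 left).
+365 (one year) → Jan 14, 1606 (544 left).
+365 (one year) → Jan 14, 1607 (179 left).
Jan has 31 days: +18 → Feb 1, 1607 (161 left).
Feb has 28 days: +28 → Mar 1, 1607 (133 left).
Mar has 31 days: +31 → Apr 1, 1607 (102 left).
Apr has 30 days: +30 → May 1, 1607 (72 left).
May has 31 days: +31 → Jun 1, 1607 (41 left).
Jun has 30 days: +30 → Jul 1, 1607 (11 left).
+11 → Jul 12, 1607.

July 12, 1607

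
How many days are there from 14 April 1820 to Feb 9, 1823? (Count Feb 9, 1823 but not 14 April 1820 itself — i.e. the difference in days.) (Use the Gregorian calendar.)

1031

Apr 14, 1820 → Apr 14, 1821: 365 days.
Apr 14, 1821 → Apr 14, 1822: 365 days.
Apr 14, 1822 → May 14, 1822: 30 days (April has 30).
May 14, 1822 → Jun 14, 1822: 31 days (May has 31).
Jun 14, 1822 → Jul 14, 1822: 30 days (June has 30).
Jul 14, 1822 → Aug 14, 1822: 31 days (July has 31).
Aug 14, 1822 → Sep 14, 1822: 31 days (August has 31).
Sep 14, 1822 → Oct 14, 1822: 30 days (September has 30).
Oct 14, 1822 → Nov 14, 1822: 31 days (October has 31).
Nov 14, 1822 → Dec 14, 1822: 30 days (November has 30).
Dec 14, 1822 → Jan 14, 1823: 31 days (December has 31).
Jan 14, 1823 → Feb 9, 1823: 26 days.
Total: 1031 days.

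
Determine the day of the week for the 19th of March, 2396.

Doomsday rule: the anchor day for the 2300s is Wednesday. For year 96: 96÷12 = 8 r 0, and 0÷4 = 0, so 8+0+0 = 8.
Wednesday + 8 ≡ Thursday — that's 2396's doomsday.
In March the doomsday date is Mar 14.
Mar 19 is 5 days after Mar 14; 5 mod 7 = 5, so Thursday + 5 = Tuesday.

Tuesday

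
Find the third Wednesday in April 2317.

April 18, 2317

April 1, 2317 is a Sunday.
The first Wednesday is therefore April 4 (3 days later).
The third Wednesday is 4 + 2×7 = April 18.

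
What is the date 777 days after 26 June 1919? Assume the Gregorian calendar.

August 11, 1921

+366 (one year; includes Feb 29, 1920) → Jun 26, 1920 (411 left).
+365 (one year) → Jun 26, 1921 (46 left).
Jun has 30 days: +5 → Jul 1, 1921 (41 left).
Jul has 31 days: +31 → Aug 1, 1921 (10 left).
+10 → Aug 11, 1921.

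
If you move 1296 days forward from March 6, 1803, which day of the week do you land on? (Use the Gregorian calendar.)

First find the weekday of Mar 6, 1803. Doomsday rule: the anchor day for the 1800s is Friday. For year 03: 3÷12 = 0 r 3, and 3÷4 = 0, so 0+3+0 = 3.
Friday + 3 ≡ Monday — that's 1803's doomsday.
In March the doomsday date is Mar 14.
Mar 6 is 8 days before Mar 14; 8 mod 7 = 1, so Monday − 1 = Sunday.
1296 mod 7 = 1, so 1296 days after a Sunday is Sunday + 1 = Monday.

Monday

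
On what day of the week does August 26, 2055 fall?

January 1, 2055 is a Friday.
Jan 1, 2055 → Feb 1, 2055: 31 days (January has 31).
Feb 1, 2055 → Mar 1, 2055: 28 days (February has 28).
Mar 1, 2055 → Apr 1, 2055: 31 days (March has 31).
Apr 1, 2055 → May 1, 2055: 30 days (April has 30).
May 1, 2055 → Jun 1, 2055: 31 days (May has 31).
Jun 1, 2055 → Jul 1, 2055: 30 days (June has 30).
Jul 1, 2055 → Aug 1, 2055: 31 days (July has 31).
Aug 1, 2055 → Aug 26, 2055: 25 days.
Total: 237 days.
237 mod 7 = 6, so Friday + 6 = Thursday.

Thursday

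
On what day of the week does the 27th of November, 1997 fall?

Thursday

Doomsday rule: the anchor day for the 1900s is Wednesday. For year 97: 97÷12 = 8 r 1, and 1÷4 = 0, so 8+1+0 = 9.
Wednesday + 9 ≡ Friday — that's 1997's doomsday.
In November the doomsday date is Nov 7.
Nov 27 is 20 days after Nov 7; 20 mod 7 = 6, so Friday + 6 = Thursday.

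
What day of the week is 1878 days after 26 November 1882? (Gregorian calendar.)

Tuesday

First find the weekday of Nov 26, 1882. Doomsday rule: the anchor day for the 1800s is Friday. For year 82: 82÷12 = 6 r 10, and 10÷4 = 2, so 6+10+2 = 18.
Friday + 18 ≡ Tuesday — that's 1882's doomsday.
In November the doomsday date is Nov 7.
Nov 26 is 19 days after Nov 7; 19 mod 7 = 5, so Tuesday + 5 = Sunday.
1878 mod 7 = 2, so 1878 days after a Sunday is Sunday + 2 = Tuesday.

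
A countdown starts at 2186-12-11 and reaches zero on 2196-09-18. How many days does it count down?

Dec 11, 2186 → Dec 11, 2187: 365 days.
Dec 11, 2187 → Dec 11, 2188: 366 days (Feb 29, 2188 is in that span).
Dec 11, 2188 → Dec 11, 2189: 365 days.
Dec 11, 2189 → Dec 11, 2190: 365 days.
Dec 11, 2190 → Dec 11, 2191: 365 days.
Dec 11, 2191 → Dec 11, 2192: 366 days (Feb 29, 2192 is in that span).
Dec 11, 2192 → Dec 11, 2193: 365 days.
Dec 11, 2193 → Dec 11, 2194: 365 days.
Dec 11, 2194 → Dec 11, 2195: 365 days.
Dec 11, 2195 → Jan 11, 2196: 31 days (December has 31).
Jan 11, 2196 → Feb 11, 2196: 31 days (January has 31).
Feb 11, 2196 → Mar 11, 2196: 29 days (February has 29).
Mar 11, 2196 → Apr 11, 2196: 31 days (March has 31).
Apr 11, 2196 → May 11, 2196: 30 days (April has 30).
May 11, 2196 → Jun 11, 2196: 31 days (May has 31).
Jun 11, 2196 → Jul 11, 2196: 30 days (June has 30).
Jul 11, 2196 → Aug 11, 2196: 31 days (July has 31).
Aug 11, 2196 → Sep 11, 2196: 31 days (August has 31).
Sep 11, 2196 → Sep 18, 2196: 7 days.
Total: 3569 days.

3569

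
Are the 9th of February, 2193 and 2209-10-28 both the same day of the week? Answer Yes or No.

From Feb 9, 2193 to Oct 28, 2209 is 6104 days.
6104 mod 7 = 0, so they are the same weekday.
(Feb 9, 2193 is a Saturday; Oct 28, 2209 is a Saturday.)

Yes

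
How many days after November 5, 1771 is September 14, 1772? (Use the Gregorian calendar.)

314

Nov 5, 1771 → Dec 5, 1771: 30 days (November has 30).
Dec 5, 1771 → Jan 5, 1772: 31 days (December has 31).
Jan 5, 1772 → Feb 5, 1772: 31 days (January has 31).
Feb 5, 1772 → Mar 5, 1772: 29 days (February has 29).
Mar 5, 1772 → Apr 5, 1772: 31 days (March has 31).
Apr 5, 1772 → May 5, 1772: 30 days (April has 30).
May 5, 1772 → Jun 5, 1772: 31 days (May has 31).
Jun 5, 1772 → Jul 5, 1772: 30 days (June has 30).
Jul 5, 1772 → Aug 5, 1772: 31 days (July has 31).
Aug 5, 1772 → Sep 5, 1772: 31 days (August has 31).
Sep 5, 1772 → Sep 14, 1772: 9 days.
Total: 314 days.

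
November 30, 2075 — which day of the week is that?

Doomsday rule: the anchor day for the 2000s is Tuesday. For year 75: 75÷12 = 6 r 3, and 3÷4 = 0, so 6+3+0 = 9.
Tuesday + 9 ≡ Thursday — that's 2075's doomsday.
In November the doomsday date is Nov 7.
Nov 30 is 23 days after Nov 7; 23 mod 7 = 2, so Thursday + 2 = Saturday.

Saturday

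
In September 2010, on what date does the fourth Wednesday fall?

September 22, 2010

September 1, 2010 is a Wednesday.
The first Wednesday is therefore September 1 (same day).
The fourth Wednesday is 1 + 3×7 = September 22.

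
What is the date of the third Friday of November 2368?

November 1, 2368 is a Friday.
The first Friday is therefore November 1 (same day).
The third Friday is 1 + 2×7 = November 15.

November 15, 2368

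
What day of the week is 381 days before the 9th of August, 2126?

Tuesday

First find the weekday of Aug 9, 2126. Doomsday rule: the anchor day for the 2100s is Sunday. For year 26: 26÷12 = 2 r 2, and 2÷4 = 0, so 2+2+0 = 4.
Sunday + 4 ≡ Thursday — that's 2126's doomsday.
In August the doomsday date is Aug 8.
Aug 9 is 1 day after Aug 8; 1 mod 7 = 1, so Thursday + 1 = Friday.
381 mod 7 = 3, so 381 days before a Friday is Friday − 3 = Tuesday.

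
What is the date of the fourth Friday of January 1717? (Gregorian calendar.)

January 1, 1717 is a Friday.
The first Friday is therefore January 1 (same day).
The fourth Friday is 1 + 3×7 = January 22.

January 22, 1717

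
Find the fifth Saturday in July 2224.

July 1, 2224 is a Thursday.
The first Saturday is therefore July 3 (2 days later).
The fifth Saturday is 3 + 4×7 = July 31.

July 31, 2224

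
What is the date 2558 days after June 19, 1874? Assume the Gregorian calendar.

+365 (one year) → Jun 19, 1875 (2193 left).
+366 (one year; includes Feb 29, 1876) → Jun 19, 1876 (1827 left).
+365 (one year) → Jun 19, 1877 (1462 left).
+365 (one year) → Jun 19, 1878 (1097 left).
+365 (one year) → Jun 19, 1879 (732 left).
+366 (one year; includes Feb 29, 1880) → Jun 19, 1880 (366 left).
Jun has 30 days: +12 → Jul 1, 1880 (354 left).
Jul has 31 days: +31 → Aug 1, 1880 (323 left).
Aug has 31 days: +31 → Sep 1, 1880 (292 left).
Sep has 30 days: +30 → Oct 1, 1880 (262 left).
Oct has 31 days: +31 → Nov 1, 1880 (231 left).
Nov has 30 days: +30 → Dec 1, 1880 (201 left).
Dec has 31 days: +31 → Jan 1, 1881 (170 left).
Jan has 31 days: +31 → Feb 1, 1881 (139 left).
Feb has 28 days: +28 → Mar 1, 1881 (111 left).
Mar has 31 days: +31 → Apr 1, 1881 (80 left).
Apr has 30 days: +30 → May 1, 1881 (50 left).
May has 31 days: +31 → Jun 1, 1881 (19 left).
+19 → Jun 20, 1881.

June 20, 1881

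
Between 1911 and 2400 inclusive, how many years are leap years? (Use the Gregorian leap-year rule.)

Multiples of 4 in [1911,2400]: 123.
Of those, multiples of 100: 5 (not leap unless ÷400).
Multiples of 400: 2.
Leap years = 123 − 5 + 2 = 120.

120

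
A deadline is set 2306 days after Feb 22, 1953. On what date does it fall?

June 17, 1959

+365 (one year) → Feb 22, 1954 (1941 left).
+365 (one year) → Feb 22, 1955 (1576 left).
+365 (one year) → Feb 22, 1956 (1211 left).
+366 (one year; includes Feb 29, 1956) → Feb 22, 1957 (845 left).
+365 (one year) → Feb 22, 1958 (480 left).
+365 (one year) → Feb 22, 1959 (115 left).
Feb has 28 days: +7 → Mar 1, 1959 (108 left).
Mar has 31 days: +31 → Apr 1, 1959 (77 left).
Apr has 30 days: +30 → May 1, 1959 (47 left).
May has 31 days: +31 → Jun 1, 1959 (16 left).
+16 → Jun 17, 1959.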